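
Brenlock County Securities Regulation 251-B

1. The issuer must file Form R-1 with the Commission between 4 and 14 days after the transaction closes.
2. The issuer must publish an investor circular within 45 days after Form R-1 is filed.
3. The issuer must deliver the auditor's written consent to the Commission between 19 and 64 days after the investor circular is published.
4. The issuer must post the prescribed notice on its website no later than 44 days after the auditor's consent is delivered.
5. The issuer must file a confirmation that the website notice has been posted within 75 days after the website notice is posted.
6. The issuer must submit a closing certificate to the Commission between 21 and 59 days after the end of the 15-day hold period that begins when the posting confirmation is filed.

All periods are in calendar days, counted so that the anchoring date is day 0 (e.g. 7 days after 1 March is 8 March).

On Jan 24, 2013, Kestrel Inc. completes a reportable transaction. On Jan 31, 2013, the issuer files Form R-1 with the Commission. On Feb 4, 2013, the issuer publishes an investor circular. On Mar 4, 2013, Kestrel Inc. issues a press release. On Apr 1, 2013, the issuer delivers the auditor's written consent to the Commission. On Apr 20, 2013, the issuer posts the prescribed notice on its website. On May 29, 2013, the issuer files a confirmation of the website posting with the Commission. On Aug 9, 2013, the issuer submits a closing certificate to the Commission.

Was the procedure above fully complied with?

Yes

(1) the permitted window runs from Jan 24, 2013 + 4 = Jan 28, 2013 to Jan 24, 2013 + 14 = Feb 7, 2013; Jan 31, 2013 falls inside that range.
(2) due by Jan 31, 2013 + 45 days = Mar 17, 2013; Feb 4, 2013 is within that limit.
(3) the permitted window runs from Feb 4, 2013 + 19 = Feb 23, 2013 to Feb 4, 2013 + 64 = Apr 9, 2013; done Apr 1, 2013 — within the window.
(4) due by Apr 1, 2013 + 44 days = May 15, 2013; done Apr 20, 2013 — timely.
(5) due by Apr 20, 2013 + 75 days = Jul 4, 2013; May 29, 2013 is within that limit.
(6) the permitted window runs from Jun 13, 2013 + 21 = Jul 4, 2013 to Jun 13, 2013 + 59 = Aug 11, 2013; done Aug 9, 2013, which is between those dates.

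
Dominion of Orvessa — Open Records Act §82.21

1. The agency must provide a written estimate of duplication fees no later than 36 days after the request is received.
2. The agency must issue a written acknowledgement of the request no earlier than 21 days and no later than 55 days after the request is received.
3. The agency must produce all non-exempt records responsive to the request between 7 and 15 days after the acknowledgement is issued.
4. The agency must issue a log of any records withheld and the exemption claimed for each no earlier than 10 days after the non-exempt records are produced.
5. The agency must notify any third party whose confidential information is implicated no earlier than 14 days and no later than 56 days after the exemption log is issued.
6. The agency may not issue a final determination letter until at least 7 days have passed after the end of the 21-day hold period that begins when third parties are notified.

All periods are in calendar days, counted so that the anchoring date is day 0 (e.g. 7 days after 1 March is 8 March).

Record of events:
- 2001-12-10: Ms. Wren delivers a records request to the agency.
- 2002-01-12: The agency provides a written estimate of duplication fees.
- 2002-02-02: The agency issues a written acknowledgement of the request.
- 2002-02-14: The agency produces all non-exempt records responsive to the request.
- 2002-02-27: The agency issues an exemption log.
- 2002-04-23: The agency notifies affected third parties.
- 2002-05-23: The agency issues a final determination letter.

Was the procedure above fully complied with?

Step 1: 36 days after 2001-12-10 (when the request is received) is 2002-01-15; completed 2002-01-12, before the deadline.
Step 2: the window is 21–55 days after 2001-12-10 (when the request is received), so 2001-12-31 through 2002-02-03; done 2002-02-02, which is between those dates.
Step 3: the window is 7–15 days after 2002-02-02 (when the acknowledgement is issued), so 2002-02-09 through 2002-02-17; 2002-02-14 falls inside that range.
Step 4: the earliest permitted date is 10 days after 2002-02-14 (when the non-exempt records are produced), i.e. 2002-02-24; done 2002-02-27, after the minimum wait.
Step 5: the window is 14–56 days after 2002-02-27 (when the exemption log is issued), so 2002-03-13 through 2002-04-24; done 2002-04-23 — within the window.
Step 6: the earliest permitted date is 7 days after 2002-05-14 (end of the 21-day hold period, which began when third parties are notified on 2002-04-23), i.e. 2002-05-21; 2002-05-23 is on or after that date.

Yes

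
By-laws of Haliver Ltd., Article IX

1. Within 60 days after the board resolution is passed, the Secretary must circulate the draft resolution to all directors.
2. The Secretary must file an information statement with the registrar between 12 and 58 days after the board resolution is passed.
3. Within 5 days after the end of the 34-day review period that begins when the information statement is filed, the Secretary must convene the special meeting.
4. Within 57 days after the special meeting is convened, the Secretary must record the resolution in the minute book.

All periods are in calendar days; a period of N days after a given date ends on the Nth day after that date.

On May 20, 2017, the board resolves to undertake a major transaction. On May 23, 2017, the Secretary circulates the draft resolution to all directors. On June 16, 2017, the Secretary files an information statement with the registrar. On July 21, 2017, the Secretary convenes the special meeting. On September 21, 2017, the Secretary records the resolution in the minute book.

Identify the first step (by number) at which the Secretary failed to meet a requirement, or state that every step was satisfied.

(1) due by May 20, 2017 + 60 days = July 19, 2017; May 23, 2017 is within that limit.
(2) the permitted window runs from May 20, 2017 + 12 = June 1, 2017 to May 20, 2017 + 58 = July 17, 2017; June 16, 2017 falls inside that range.
(3) due by July 20, 2017 + 5 days = July 25, 2017; July 21, 2017 is within that limit.
(4) due by July 21, 2017 + 57 days = September 16, 2017; done September 21, 2017 — 5 days late.
That is the first point of non-compliance.

Step 4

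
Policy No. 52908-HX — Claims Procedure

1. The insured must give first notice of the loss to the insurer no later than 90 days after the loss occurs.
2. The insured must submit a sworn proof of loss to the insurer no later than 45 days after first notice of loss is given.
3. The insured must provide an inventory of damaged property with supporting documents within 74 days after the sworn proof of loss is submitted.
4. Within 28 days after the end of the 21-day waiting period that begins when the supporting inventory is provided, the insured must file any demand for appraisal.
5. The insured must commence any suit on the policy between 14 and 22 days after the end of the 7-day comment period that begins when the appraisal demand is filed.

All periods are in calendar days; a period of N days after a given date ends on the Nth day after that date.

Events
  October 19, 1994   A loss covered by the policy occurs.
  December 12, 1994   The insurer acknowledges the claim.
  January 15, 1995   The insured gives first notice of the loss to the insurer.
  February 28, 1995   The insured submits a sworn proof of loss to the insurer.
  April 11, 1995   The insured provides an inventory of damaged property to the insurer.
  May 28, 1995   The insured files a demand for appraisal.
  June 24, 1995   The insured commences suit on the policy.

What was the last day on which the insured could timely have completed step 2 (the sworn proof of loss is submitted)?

March 1, 1995

Step 2 runs from January 15, 1995, when first notice of loss is given. 45 days after January 15, 1995 is March 1, 1995.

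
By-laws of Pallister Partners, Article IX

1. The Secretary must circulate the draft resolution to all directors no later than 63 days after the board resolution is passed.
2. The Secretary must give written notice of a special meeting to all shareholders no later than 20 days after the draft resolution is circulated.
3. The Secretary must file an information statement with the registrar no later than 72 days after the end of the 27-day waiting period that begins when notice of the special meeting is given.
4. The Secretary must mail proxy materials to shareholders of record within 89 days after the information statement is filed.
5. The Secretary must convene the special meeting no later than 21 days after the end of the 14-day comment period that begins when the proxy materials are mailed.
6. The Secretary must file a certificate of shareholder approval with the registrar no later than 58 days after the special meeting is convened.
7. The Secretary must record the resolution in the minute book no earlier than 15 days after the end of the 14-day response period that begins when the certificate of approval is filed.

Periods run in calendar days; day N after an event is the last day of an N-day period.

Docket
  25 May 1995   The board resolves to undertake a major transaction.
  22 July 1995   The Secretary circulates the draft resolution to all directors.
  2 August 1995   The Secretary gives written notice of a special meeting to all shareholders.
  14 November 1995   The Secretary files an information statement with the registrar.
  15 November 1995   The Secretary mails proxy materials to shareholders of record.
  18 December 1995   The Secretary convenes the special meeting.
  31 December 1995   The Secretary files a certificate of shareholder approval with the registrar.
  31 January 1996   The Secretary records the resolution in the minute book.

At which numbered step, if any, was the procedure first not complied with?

Step 3

Step 1: 63 days after 25 May 1995 (when the board resolution is passed) is 27 July 1995; 22 July 1995 is within that limit.
Step 2: 20 days after 22 July 1995 (when the draft resolution is circulated) is 11 August 1995; done 2 August 1995 — timely.
Step 3: 72 days after 29 August 1995 (end of the 27-day waiting period, which began when notice of the special meeting is given on 2 August 1995) is 9 November 1995; not done until 14 November 1995, 5 days after the deadline.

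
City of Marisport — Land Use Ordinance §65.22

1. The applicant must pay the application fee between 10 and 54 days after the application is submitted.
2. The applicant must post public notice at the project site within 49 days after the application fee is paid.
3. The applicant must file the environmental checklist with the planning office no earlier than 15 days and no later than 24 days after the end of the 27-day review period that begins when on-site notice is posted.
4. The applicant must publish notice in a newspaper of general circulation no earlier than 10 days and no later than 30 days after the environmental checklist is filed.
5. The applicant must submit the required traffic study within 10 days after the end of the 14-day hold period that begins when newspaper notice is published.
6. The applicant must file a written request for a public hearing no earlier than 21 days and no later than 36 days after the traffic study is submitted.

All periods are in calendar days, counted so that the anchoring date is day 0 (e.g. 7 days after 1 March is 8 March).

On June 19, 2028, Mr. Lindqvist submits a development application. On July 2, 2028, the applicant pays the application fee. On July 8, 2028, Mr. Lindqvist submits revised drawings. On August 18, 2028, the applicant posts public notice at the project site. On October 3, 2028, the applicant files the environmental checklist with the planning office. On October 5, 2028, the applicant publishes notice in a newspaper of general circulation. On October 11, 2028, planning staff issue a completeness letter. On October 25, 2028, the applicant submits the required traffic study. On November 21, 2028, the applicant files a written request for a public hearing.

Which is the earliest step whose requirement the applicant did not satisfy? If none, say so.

Step 4

Step 1 — 10 and 54 days from June 19, 2028 (when the application is submitted) are June 29, 2028 and August 12, 2028 respectively; done July 2, 2028, which is between those dates.
Step 2 — counting 49 days from July 2, 2028 (when the application fee is paid) gives a deadline of August 20, 2028; done August 18, 2028 — timely.
Step 3 — 15 and 24 days from September 14, 2028 (end of the 27-day review period, which began when on-site notice is posted on August 18, 2028) are September 29, 2028 and October 8, 2028 respectively; done October 3, 2028, which is between those dates.
Step 4 — 10 and 30 days from October 3, 2028 (when the environmental checklist is filed) are October 13, 2028 and November 2, 2028 respectively; October 5, 2028 is 8 days too early.
The analysis stops there.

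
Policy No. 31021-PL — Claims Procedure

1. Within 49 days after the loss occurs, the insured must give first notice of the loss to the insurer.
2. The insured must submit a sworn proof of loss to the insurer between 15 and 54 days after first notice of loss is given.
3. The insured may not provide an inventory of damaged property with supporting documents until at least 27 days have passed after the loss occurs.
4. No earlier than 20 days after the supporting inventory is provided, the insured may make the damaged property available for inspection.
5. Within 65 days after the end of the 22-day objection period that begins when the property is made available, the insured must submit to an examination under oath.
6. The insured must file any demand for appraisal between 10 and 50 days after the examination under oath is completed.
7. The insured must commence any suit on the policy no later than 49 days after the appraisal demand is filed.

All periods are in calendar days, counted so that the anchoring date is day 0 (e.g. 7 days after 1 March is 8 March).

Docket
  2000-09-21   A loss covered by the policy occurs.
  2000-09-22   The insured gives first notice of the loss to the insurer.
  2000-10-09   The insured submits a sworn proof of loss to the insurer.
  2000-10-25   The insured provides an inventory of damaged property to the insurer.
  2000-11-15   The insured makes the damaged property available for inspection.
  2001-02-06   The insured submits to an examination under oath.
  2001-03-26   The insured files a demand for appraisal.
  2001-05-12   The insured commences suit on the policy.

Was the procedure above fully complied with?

Yes

Step 1 — counting 49 days from 2000-09-21 (when the loss occurs) gives a deadline of 2000-11-09; 2000-09-22 is within that limit.
Step 2 — 15 and 54 days from 2000-09-22 (when first notice of loss is given) are 2000-10-07 and 2000-11-15 respectively; done 2000-10-09, which is between those dates.
Step 3 — must wait 27 days from 2000-09-21 (when the loss occurs), so not before 2000-10-18; done 2000-10-25, after the minimum wait.
Step 4 — must wait 20 days from 2000-10-25 (when the supporting inventory is provided), so not before 2000-11-14; 2000-11-15 is on or after that date.
Step 5 — counting 65 days from 2000-12-07 (end of the 22-day objection period, which began when the property is made available on 2000-11-15) gives a deadline of 2001-02-10; completed 2001-02-06, before the deadline.
Step 6 — 10 and 50 days from 2001-02-06 (when the examination under oath is completed) are 2001-02-16 and 2001-03-28 respectively; 2001-03-26 falls inside that range.
Step 7 — counting 49 days from 2001-03-26 (when the appraisal demand is filed) gives a deadline of 2001-05-14; 2001-05-12 is within that limit.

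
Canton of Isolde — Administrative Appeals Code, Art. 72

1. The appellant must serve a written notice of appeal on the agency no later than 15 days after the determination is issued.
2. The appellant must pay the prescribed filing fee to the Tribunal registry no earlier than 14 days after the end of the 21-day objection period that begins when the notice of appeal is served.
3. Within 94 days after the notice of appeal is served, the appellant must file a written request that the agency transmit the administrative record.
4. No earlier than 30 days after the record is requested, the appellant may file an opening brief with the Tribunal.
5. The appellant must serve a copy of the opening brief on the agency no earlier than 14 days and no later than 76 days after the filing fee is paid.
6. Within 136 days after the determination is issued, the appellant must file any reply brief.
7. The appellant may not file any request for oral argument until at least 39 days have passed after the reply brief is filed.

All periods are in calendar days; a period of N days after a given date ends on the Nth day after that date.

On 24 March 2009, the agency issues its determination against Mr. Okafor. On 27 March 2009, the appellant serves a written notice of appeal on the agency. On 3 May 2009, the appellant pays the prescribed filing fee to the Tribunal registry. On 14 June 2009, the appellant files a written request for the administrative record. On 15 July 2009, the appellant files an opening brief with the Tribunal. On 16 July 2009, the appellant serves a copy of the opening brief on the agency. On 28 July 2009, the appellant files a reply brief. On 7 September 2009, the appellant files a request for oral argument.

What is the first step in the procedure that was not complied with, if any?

Step 1 — counting 15 days from 24 March 2009 (when the determination is issued) gives a deadline of 8 April 2009; done 27 March 2009 — timely.
Step 2 — must wait 14 days from 17 April 2009 (end of the 21-day objection period, which began when the notice of appeal is served on 27 March 2009), so not before 1 May 2009; 3 May 2009 is on or after that date.
Step 3 — counting 94 days from 27 March 2009 (when the notice of appeal is served) gives a deadline of 29 June 2009; done 14 June 2009 — timely.
Step 4 — must wait 30 days from 14 June 2009 (when the record is requested), so not before 14 July 2009; 15 July 2009 is on or after that date.
Step 5 — 14 and 76 days from 3 May 2009 (when the filing fee is paid) are 17 May 2009 and 18 July 2009 respectively; done 16 July 2009 — within the window.
Step 6 — counting 136 days from 24 March 2009 (when the determination is issued) gives a deadline of 7 August 2009; done 28 July 2009 — timely.
Step 7 — must wait 39 days from 28 July 2009 (when the reply brief is filed), so not before 5 September 2009; done 7 September 2009 — permitted.

None — every step was satisfied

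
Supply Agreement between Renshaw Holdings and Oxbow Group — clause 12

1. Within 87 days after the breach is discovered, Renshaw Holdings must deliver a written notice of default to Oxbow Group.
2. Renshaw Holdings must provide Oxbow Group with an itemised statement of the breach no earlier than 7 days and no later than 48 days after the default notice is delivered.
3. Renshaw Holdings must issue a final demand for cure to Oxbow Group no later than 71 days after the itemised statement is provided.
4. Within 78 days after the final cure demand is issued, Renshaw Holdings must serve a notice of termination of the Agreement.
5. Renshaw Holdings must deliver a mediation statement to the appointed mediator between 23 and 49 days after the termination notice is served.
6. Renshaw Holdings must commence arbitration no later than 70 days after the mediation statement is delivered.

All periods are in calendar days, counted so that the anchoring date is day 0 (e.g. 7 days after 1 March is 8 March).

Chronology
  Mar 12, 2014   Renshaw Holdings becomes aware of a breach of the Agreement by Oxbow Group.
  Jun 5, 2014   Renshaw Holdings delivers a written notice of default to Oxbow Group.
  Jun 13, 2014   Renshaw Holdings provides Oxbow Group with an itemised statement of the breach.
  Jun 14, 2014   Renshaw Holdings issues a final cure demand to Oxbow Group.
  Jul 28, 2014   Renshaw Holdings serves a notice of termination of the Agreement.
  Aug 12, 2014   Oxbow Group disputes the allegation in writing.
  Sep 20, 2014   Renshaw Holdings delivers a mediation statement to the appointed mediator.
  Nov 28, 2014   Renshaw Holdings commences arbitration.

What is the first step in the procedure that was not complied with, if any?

Step 5

Step 1: 87 days after Mar 12, 2014 (when the breach is discovered) is Jun 7, 2014; Jun 5, 2014 is within that limit.
Step 2: the window is 7–48 days after Jun 5, 2014 (when the default notice is delivered), so Jun 12, 2014 through Jul 23, 2014; done Jun 13, 2014, which is between those dates.
Step 3: 71 days after Jun 13, 2014 (when the itemised statement is provided) is Aug 23, 2014; Jun 14, 2014 is within that limit.
Step 4: 78 days after Jun 14, 2014 (when the final cure demand is issued) is Aug 31, 2014; Jul 28, 2014 is within that limit.
Step 5: the window is 23–49 days after Jul 28, 2014 (when the termination notice is served), so Aug 20, 2014 through Sep 15, 2014; Sep 20, 2014 is 5 days past the end of the window.
That is the first point of non-compliance.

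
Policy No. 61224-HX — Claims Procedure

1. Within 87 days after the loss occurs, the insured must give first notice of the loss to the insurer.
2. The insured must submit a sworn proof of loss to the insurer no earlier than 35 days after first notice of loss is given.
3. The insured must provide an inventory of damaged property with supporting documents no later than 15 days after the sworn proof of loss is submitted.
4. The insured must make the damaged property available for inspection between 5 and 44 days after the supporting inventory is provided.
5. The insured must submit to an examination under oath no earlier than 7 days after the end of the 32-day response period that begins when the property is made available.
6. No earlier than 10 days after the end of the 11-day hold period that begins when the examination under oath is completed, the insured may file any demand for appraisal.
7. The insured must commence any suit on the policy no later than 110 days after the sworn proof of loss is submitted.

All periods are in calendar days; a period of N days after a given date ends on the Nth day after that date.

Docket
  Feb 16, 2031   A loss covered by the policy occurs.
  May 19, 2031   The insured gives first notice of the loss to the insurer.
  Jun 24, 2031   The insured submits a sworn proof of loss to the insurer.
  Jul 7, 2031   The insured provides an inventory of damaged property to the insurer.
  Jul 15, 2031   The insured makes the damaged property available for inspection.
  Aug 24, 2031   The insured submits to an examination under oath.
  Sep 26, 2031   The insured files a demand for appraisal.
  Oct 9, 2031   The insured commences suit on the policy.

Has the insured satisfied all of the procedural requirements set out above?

(1) due by Feb 16, 2031 + 87 days = May 14, 2031; done May 19, 2031 — 5 days late.
The procedure was therefore not followed at step 1.

No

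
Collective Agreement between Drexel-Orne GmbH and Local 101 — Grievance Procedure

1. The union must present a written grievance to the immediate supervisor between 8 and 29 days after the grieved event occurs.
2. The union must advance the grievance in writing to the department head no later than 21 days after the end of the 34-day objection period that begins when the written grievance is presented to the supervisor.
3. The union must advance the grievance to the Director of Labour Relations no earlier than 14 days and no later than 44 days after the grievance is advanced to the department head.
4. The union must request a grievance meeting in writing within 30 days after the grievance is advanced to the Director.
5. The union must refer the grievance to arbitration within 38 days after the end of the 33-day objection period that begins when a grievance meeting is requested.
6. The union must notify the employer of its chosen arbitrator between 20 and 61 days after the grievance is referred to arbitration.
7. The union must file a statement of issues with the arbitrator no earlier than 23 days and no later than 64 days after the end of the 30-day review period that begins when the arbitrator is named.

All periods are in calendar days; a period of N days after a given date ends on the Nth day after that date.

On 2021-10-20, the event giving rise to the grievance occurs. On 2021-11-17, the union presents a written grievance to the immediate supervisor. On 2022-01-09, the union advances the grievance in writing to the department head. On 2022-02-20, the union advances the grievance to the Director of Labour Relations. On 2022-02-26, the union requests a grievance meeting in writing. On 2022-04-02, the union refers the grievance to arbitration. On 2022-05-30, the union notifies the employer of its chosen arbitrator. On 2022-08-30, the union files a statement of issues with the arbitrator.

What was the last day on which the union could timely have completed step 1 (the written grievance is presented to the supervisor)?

Step 1 runs from 2021-10-20, when the grieved event occurs. The window is 8–29 days after 2021-10-20; it closes on 2021-11-18.

2021-11-18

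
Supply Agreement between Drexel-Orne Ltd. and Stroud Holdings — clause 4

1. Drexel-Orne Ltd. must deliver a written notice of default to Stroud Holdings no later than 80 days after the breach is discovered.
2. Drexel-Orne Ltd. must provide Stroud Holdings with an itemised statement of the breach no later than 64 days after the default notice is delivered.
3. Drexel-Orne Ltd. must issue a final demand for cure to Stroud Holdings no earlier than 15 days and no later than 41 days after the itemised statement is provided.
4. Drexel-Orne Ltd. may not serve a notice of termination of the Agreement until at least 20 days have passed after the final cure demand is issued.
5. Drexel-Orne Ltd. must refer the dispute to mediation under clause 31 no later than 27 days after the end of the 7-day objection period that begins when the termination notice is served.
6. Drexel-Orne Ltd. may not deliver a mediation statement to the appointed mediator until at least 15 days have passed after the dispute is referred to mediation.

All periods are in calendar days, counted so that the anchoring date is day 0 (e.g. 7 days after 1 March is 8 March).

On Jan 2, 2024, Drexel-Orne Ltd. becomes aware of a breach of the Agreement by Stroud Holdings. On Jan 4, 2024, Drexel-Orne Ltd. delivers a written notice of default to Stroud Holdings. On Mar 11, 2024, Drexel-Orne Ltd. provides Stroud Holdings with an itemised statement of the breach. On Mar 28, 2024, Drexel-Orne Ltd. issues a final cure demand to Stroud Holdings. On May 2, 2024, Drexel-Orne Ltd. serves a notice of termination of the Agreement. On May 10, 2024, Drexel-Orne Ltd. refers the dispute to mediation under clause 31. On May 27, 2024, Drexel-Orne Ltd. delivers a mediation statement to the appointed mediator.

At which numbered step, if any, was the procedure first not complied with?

Step 1: 80 days after Jan 2, 2024 (when the breach is discovered) is Mar 22, 2024; done Jan 4, 2024 — timely.
Step 2: 64 days after Jan 4, 2024 (when the default notice is delivered) is Mar 8, 2024; Mar 11, 2024 misses that deadline by 3 days.

Step 2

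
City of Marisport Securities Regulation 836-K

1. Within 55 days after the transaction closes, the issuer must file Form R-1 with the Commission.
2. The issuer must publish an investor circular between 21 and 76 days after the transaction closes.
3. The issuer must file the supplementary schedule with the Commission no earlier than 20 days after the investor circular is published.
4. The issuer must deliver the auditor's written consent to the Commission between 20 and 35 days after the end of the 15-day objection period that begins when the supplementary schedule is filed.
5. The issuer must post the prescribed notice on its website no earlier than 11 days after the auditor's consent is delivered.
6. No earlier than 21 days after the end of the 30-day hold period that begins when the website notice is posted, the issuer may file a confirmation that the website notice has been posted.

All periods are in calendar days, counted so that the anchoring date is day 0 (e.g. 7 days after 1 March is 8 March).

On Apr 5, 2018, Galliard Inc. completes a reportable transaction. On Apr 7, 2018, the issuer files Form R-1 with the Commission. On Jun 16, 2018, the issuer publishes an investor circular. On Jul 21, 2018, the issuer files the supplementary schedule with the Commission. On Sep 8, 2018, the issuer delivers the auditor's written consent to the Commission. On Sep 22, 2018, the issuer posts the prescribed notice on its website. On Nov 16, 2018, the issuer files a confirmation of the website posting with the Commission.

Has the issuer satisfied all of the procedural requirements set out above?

(1) due by Apr 5, 2018 + 55 days = May 30, 2018; Apr 7, 2018 is within that limit.
(2) the permitted window runs from Apr 5, 2018 + 21 = Apr 26, 2018 to Apr 5, 2018 + 76 = Jun 20, 2018; done Jun 16, 2018, which is between those dates.
(3) permitted from Jun 16, 2018 + 20 days = Jul 6, 2018 onward; Jul 21, 2018 is on or after that date.
(4) the permitted window runs from Aug 5, 2018 + 20 = Aug 25, 2018 to Aug 5, 2018 + 35 = Sep 9, 2018; done Sep 8, 2018, which is between those dates.
(5) permitted from Sep 8, 2018 + 11 days = Sep 19, 2018 onward; done Sep 22, 2018 — permitted.
(6) permitted from Oct 22, 2018 + 21 days = Nov 12, 2018 onward; done Nov 16, 2018 — permitted.

Yes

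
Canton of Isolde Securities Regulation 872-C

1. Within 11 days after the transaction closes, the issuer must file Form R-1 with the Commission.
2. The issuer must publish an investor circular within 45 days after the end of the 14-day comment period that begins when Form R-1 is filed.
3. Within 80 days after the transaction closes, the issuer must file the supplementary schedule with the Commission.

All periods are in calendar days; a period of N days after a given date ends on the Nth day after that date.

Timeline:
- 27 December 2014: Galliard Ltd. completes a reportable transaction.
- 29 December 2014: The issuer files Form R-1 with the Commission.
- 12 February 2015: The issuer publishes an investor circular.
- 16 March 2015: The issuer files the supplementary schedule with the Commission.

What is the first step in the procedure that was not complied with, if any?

Step 1 — counting 11 days from 27 December 2014 (when the transaction closes) gives a deadline of 7 January 2015; completed 29 December 2014, before the deadline.
Step 2 — counting 45 days from 12 January 2015 (end of the 14-day comment period, which began when Form R-1 is filed on 29 December 2014) gives a deadline of 26 February 2015; 12 February 2015 is within that limit.
Step 3 — counting 80 days from 27 December 2014 (when the transaction closes) gives a deadline of 17 March 2015; completed 16 March 2015, before the deadline.

None — every step was satisfied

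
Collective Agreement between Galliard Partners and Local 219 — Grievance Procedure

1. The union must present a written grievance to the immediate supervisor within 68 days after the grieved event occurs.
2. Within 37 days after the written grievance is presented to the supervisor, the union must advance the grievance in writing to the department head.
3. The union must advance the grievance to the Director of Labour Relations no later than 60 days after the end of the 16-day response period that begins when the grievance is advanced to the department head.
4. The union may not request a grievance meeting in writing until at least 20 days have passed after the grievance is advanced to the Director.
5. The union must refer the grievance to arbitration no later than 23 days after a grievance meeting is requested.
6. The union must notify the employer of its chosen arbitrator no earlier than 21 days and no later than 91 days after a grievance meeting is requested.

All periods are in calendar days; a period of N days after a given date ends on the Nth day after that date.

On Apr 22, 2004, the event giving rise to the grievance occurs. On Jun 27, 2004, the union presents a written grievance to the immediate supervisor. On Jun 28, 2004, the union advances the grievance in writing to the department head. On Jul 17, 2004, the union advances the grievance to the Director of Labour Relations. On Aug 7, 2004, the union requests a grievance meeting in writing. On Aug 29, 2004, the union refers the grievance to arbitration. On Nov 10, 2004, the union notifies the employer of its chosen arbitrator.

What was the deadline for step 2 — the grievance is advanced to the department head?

Aug 3, 2004

Step 2 runs from Jun 27, 2004, when the written grievance is presented to the supervisor. 37 days after Jun 27, 2004 is Aug 3, 2004.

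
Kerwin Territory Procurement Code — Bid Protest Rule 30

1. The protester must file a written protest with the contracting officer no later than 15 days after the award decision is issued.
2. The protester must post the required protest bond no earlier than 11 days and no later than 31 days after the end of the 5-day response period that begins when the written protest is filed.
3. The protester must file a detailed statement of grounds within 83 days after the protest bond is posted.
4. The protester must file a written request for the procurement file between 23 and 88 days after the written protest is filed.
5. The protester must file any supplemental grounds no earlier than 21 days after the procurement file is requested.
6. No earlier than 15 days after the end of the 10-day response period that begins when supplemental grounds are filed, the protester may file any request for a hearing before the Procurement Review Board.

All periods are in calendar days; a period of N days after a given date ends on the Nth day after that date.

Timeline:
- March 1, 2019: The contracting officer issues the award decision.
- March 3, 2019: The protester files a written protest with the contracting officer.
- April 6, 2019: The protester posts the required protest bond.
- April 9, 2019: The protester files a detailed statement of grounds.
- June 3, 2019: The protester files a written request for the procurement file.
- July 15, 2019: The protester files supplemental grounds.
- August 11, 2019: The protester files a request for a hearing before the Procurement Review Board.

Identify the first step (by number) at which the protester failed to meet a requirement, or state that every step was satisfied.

Step 4

(1) due by March 1, 2019 + 15 days = March 16, 2019; completed March 3, 2019, before the deadline.
(2) the permitted window runs from March 8, 2019 + 11 = March 19, 2019 to March 8, 2019 + 31 = April 8, 2019; done April 6, 2019, which is between those dates.
(3) due by April 6, 2019 + 83 days = June 28, 2019; completed April 9, 2019, before the deadline.
(4) the permitted window runs from March 3, 2019 + 23 = March 26, 2019 to March 3, 2019 + 88 = May 30, 2019; June 3, 2019 is 4 days past the end of the window.
Later steps need not be reached.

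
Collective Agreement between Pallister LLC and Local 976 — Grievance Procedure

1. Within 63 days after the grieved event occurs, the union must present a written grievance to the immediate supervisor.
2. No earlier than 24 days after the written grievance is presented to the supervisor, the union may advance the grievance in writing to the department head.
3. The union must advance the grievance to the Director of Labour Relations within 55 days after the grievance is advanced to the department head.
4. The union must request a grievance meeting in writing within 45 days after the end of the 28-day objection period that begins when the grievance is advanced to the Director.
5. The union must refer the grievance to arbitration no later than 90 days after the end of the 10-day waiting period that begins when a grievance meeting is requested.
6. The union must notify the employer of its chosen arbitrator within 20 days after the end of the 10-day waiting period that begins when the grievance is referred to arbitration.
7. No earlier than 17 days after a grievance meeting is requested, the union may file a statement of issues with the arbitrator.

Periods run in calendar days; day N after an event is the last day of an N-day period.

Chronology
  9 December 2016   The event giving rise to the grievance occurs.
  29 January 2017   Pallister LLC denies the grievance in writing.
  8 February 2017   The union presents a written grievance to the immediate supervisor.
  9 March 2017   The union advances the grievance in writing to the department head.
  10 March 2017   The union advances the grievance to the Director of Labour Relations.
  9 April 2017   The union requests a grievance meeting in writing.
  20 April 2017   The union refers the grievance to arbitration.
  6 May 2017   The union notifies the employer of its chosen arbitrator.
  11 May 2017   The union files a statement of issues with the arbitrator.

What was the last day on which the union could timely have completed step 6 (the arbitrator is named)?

The grievance is referred to arbitration on 20 April 2017; the 10-day waiting period therefore ends 30 April 2017, and step 6 runs from that date. 20 days after 30 April 2017 is 20 May 2017.

20 May 2017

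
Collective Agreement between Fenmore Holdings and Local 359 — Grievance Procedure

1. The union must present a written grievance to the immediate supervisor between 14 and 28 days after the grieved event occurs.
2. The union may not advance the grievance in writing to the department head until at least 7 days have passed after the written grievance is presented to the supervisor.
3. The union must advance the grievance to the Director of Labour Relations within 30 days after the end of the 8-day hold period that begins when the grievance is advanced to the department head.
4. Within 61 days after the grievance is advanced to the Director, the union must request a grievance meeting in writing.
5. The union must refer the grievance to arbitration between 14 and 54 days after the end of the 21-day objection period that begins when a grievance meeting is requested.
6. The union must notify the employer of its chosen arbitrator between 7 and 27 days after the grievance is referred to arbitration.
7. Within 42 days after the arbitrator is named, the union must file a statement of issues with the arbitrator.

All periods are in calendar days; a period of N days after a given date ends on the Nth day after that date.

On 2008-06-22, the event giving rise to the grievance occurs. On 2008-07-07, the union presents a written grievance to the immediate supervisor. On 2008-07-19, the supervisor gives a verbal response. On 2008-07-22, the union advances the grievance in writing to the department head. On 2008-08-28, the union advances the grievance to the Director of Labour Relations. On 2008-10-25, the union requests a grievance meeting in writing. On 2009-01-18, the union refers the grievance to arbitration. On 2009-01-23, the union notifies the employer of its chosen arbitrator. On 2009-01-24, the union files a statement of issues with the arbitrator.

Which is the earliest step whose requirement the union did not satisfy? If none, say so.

Step 5

Step 1 — 14 and 28 days from 2008-06-22 (when the grieved event occurs) are 2008-07-06 and 2008-07-20 respectively; 2008-07-07 falls inside that range.
Step 2 — must wait 7 days from 2008-07-07 (when the written grievance is presented to the supervisor), so not before 2008-07-14; 2008-07-22 is on or after that date.
Step 3 — counting 30 days from 2008-07-30 (end of the 8-day hold period, which began when the grievance is advanced to the department head on 2008-07-22) gives a deadline of 2008-08-29; 2008-08-28 is within that limit.
Step 4 — counting 61 days from 2008-08-28 (when the grievance is advanced to the Director) gives a deadline of 2008-10-28; completed 2008-10-25, before the deadline.
Step 5 — 14 and 54 days from 2008-11-15 (end of the 21-day objection period, which began when a grievance meeting is requested on 2008-10-25) are 2008-11-29 and 2009-01-08 respectively; done 2009-01-18 — 10 days after the window closed.
That is the first point of non-compliance.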